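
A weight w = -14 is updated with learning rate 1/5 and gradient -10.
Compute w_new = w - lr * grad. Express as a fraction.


w_new = -14 - 1/5 * -10 = -14 - -2 = -12.

-12


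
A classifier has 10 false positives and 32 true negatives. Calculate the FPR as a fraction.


FPR = FP / (FP + TN) = 10 / 42 = 5/21.

5/21


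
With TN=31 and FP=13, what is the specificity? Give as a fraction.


Specificity = TN / (TN + FP) = 31 / 44 = 31/44.

31/44


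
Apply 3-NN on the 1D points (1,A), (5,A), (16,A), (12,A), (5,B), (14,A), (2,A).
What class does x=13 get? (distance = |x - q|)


Distances: |1-13|=12, |5-13|=8, |16-13|=3, |12-13|=1, |5-13|=8, |14-13|=1, |2-13|=11. 3 nearest: (12,A), (14,A), (16,A). Counts: {'A': 3}. Majority class: A.

A


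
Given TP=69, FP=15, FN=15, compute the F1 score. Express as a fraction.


Precision = 69/84 = 23/28. Recall = 69/84 = 23/28. F1 = 2*P*R/(P+R) = 23/28.

23/28


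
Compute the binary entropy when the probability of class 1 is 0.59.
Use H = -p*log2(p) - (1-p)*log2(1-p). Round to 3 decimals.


H = -0.59*log2(0.59) - 0.41*log2(0.41) = 0.977.

0.977


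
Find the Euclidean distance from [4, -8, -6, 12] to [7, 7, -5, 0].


d = sqrt(sum of squared differences). (4-7)^2=9, (-8-7)^2=225, (-6--5)^2=1, (12-0)^2=144. Sum = 379.

sqrt(379)


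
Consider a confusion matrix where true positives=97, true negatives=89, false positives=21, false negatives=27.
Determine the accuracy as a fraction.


Accuracy = (TP + TN) / (TP + TN + FP + FN) = (97 + 89) / 234 = 31/39.

31/39


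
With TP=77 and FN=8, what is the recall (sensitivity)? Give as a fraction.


Recall = TP / (TP + FN) = 77 / 85 = 77/85.

77/85


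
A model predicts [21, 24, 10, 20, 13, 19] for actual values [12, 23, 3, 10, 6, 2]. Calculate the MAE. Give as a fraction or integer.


MAE = (1/6) * (|12-21|=9 + |23-24|=1 + |3-10|=7 + |10-20|=10 + |6-13|=7 + |2-19|=17). Sum = 51. MAE = 17/2.

17/2


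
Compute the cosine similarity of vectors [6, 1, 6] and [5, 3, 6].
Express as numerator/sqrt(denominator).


dot = 69. |a|^2 = 73, |b|^2 = 70. cos = 69/sqrt(5110).

69/sqrt(5110)


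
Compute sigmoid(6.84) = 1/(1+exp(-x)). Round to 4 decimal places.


sigma(6.84) = 1/(1+e^(-6.84)) = 1/(1+0.001070) = 1/1.001070 = 0.9989.

0.9989


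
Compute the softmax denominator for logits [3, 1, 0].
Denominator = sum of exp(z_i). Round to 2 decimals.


Denom = e^3=20.0855 + e^1=2.7183 + e^0=1.0000. Sum = 23.8038, which rounds to 23.80.

23.80


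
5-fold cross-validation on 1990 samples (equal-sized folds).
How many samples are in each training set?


Each validation fold has 1990/5 = 398 samples. Training set = 1990 - 398 = 1592.

1592


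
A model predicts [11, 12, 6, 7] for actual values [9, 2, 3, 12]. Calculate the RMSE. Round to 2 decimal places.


MSE = 34.5000. RMSE = sqrt(34.5000) = 5.87.

5.87


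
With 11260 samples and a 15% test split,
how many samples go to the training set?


Test set = 11260 * 15% = 1689. Training set = 11260 - 1689 = 9571.

9571


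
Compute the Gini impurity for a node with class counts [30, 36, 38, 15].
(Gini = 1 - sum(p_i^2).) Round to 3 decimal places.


Total = 119. Proportions: 30/119, 36/119, 38/119, 15/119. sum(p_i^2) = 0.2729. Gini = 1 - 0.2729 = 0.7271, which rounds to 0.727.

0.727


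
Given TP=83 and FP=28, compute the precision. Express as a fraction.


Precision = TP / (TP + FP) = 83 / 111 = 83/111.

83/111


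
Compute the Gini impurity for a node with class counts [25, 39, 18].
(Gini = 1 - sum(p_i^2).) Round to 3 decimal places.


Total = 82. Proportions: 25/82, 39/82, 18/82. sum(p_i^2) = 0.3673. Gini = 1 - 0.3673 = 0.6327, which rounds to 0.633.

0.633


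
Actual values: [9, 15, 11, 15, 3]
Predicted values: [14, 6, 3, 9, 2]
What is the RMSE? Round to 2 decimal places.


MSE = 41.4000. RMSE = sqrt(41.4000) = 6.43.

6.43


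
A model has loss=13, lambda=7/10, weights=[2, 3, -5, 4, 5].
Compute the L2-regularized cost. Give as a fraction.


L2 sq norm = sum(w^2) = 79. J = 13 + 7/10 * 79 = 683/10.

683/10


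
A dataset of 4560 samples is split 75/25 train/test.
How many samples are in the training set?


Test set = 4560 * 25% = 1140. Training set = 4560 - 1140 = 3420.

3420


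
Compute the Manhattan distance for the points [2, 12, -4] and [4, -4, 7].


d = sum of absolute differences: |2-4|=2 + |12--4|=16 + |-4-7|=11 = 29.

29


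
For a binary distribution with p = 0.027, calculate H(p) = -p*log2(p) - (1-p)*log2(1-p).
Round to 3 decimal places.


H = -0.027*log2(0.027) - 0.973*log2(0.973) = 0.179.

0.179


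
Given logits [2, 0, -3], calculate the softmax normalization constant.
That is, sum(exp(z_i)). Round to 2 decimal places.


Denom = e^2=7.3891 + e^0=1.0000 + e^-3=0.0498. Sum = 8.4389, which rounds to 8.44.

8.44


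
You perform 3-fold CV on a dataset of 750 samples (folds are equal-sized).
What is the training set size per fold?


Each validation fold has 750/3 = 250 samples. Training set = 750 - 250 = 500.

500


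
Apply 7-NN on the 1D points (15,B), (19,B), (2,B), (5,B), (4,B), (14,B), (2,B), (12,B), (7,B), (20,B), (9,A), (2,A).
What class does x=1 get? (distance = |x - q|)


Distances: |15-1|=14, |19-1|=18, |2-1|=1, |5-1|=4, |4-1|=3, |14-1|=13, |2-1|=1, |12-1|=11, |7-1|=6, |20-1|=19, |9-1|=8, |2-1|=1. 7 nearest: (2,A), (2,B), (2,B), (4,B), (5,B), (7,B), (9,A). Counts: {'A': 2, 'B': 5}. Majority class: B.

B


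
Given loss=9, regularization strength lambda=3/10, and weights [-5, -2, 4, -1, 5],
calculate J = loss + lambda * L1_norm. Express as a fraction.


L1 norm = sum(|w|) = 17. J = 9 + 3/10 * 17 = 141/10.

141/10


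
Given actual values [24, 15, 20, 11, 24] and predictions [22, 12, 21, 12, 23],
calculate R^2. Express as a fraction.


Mean(y) = 94/5. SS_res = 16. SS_tot = 654/5. R^2 = 1 - 16/(654/5) = 287/327.

287/327


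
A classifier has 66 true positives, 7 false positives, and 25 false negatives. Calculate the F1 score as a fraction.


Precision = 66/73 = 66/73. Recall = 66/91 = 66/91. F1 = 2*P*R/(P+R) = 33/41.

33/41


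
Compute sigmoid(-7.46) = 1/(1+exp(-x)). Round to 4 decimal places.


sigma(-7.46) = 1/(1+e^(7.46)) = 1/(1+1737.148057) = 1/1738.148057 = 0.0006.

0.0006


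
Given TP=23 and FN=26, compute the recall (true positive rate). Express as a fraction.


Recall = TP / (TP + FN) = 23 / 49 = 23/49.

23/49


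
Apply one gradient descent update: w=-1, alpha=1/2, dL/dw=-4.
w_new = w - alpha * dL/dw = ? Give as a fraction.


w_new = -1 - 1/2 * -4 = -1 - -2 = 1.

1


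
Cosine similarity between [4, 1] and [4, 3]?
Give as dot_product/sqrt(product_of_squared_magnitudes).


dot = 19. |a|^2 = 17, |b|^2 = 25. cos = 19/sqrt(425).

19/sqrt(425)


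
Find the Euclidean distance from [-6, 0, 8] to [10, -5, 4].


d = sqrt(sum of squared differences). (-6-10)^2=256, (0--5)^2=25, (8-4)^2=16. Sum = 297.

sqrt(297)


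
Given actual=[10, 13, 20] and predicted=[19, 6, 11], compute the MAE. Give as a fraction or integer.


MAE = (1/3) * (|10-19|=9 + |13-6|=7 + |20-11|=9). Sum = 25. MAE = 25/3.

25/3


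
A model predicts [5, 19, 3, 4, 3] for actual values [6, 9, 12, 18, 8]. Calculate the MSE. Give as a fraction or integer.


MSE = (1/5) * ((6-5)^2=1 + (9-19)^2=100 + (12-3)^2=81 + (18-4)^2=196 + (8-3)^2=25). Sum = 403. MSE = 403/5.

403/5


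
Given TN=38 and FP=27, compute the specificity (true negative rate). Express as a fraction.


Specificity = TN / (TN + FP) = 38 / 65 = 38/65.

38/65


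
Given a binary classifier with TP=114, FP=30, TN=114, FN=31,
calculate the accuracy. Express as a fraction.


Accuracy = (TP + TN) / (TP + TN + FP + FN) = (114 + 114) / 289 = 228/289.

228/289


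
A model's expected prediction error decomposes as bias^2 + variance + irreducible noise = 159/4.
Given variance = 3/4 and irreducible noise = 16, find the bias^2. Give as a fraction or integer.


Total error = bias^2 + variance + irreducible noise. So bias^2 = 159/4 - 3/4 - 16 = 23.

23


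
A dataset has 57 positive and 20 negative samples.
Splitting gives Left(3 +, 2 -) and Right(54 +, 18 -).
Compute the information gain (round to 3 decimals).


H(parent) = 0.8264. H(left) = 0.9710, H(right) = 0.8113. Weighted = (5/77)*0.9710 + (72/77)*0.8113 = 0.8217. IG = 0.8264 - 0.8217 = 0.0047, which rounds to 0.005.

0.005


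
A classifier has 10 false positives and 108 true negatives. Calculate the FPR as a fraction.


FPR = FP / (FP + TN) = 10 / 118 = 5/59.

5/59


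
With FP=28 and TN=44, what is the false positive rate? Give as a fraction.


FPR = FP / (FP + TN) = 28 / 72 = 7/18.

7/18


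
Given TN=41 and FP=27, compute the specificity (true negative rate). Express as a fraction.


Specificity = TN / (TN + FP) = 41 / 68 = 41/68.

41/68


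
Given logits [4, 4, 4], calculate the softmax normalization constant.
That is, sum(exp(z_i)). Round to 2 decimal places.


Denom = e^4=54.5982 + e^4=54.5982 + e^4=54.5982. Sum = 163.7946, which rounds to 163.79.

163.79


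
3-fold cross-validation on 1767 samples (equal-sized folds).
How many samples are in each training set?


Each validation fold has 1767/3 = 589 samples. Training set = 1767 - 589 = 1178.

1178


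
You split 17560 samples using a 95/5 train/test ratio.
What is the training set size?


Test set = 17560 * 5% = 878. Training set = 17560 - 878 = 16682.

16682


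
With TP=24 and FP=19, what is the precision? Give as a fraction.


Precision = TP / (TP + FP) = 24 / 43 = 24/43.

24/43


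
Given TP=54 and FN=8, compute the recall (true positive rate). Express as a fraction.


Recall = TP / (TP + FN) = 54 / 62 = 27/31.

27/31


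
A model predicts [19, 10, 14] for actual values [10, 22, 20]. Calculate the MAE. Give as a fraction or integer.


MAE = (1/3) * (|10-19|=9 + |22-10|=12 + |20-14|=6). Sum = 27. MAE = 9.

9


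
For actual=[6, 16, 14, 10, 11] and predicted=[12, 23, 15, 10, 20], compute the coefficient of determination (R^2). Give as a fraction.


Mean(y) = 57/5. SS_res = 167. SS_tot = 296/5. R^2 = 1 - 167/(296/5) = -539/296.

-539/296


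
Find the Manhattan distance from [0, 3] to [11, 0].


d = sum of absolute differences: |0-11|=11 + |3-0|=3 = 14.

14


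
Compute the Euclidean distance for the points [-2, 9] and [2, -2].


d = sqrt(sum of squared differences). (-2-2)^2=16, (9--2)^2=121. Sum = 137.

sqrt(137)


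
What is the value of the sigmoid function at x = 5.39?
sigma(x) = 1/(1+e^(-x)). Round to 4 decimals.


sigma(5.39) = 1/(1+e^(-5.39)) = 1/(1+0.004562) = 1/1.004562 = 0.9955.

0.9955


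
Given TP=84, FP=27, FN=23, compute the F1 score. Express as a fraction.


Precision = 84/111 = 28/37. Recall = 84/107 = 84/107. F1 = 2*P*R/(P+R) = 84/109.

84/109


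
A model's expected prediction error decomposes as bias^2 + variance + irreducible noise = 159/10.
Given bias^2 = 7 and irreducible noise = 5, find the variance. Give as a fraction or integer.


Total error = bias^2 + variance + irreducible noise. So variance = 159/10 - 7 - 5 = 39/10.

39/10


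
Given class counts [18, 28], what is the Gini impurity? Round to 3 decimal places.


Total = 46. Proportions: 18/46, 28/46. sum(p_i^2) = 0.5236. Gini = 1 - 0.5236 = 0.4764, which rounds to 0.476.

0.476


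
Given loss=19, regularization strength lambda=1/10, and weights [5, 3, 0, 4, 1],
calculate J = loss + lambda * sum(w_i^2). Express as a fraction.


L2 sq norm = sum(w^2) = 51. J = 19 + 1/10 * 51 = 241/10.

241/10


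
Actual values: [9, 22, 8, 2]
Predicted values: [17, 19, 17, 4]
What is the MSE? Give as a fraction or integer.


MSE = (1/4) * ((9-17)^2=64 + (22-19)^2=9 + (8-17)^2=81 + (2-4)^2=4). Sum = 158. MSE = 79/2.

79/2


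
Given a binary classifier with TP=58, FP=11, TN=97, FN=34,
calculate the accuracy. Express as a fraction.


Accuracy = (TP + TN) / (TP + TN + FP + FN) = (58 + 97) / 200 = 31/40.

31/40


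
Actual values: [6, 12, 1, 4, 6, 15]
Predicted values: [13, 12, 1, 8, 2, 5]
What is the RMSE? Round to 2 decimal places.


MSE = 30.1667. RMSE = sqrt(30.1667) = 5.49.

5.49


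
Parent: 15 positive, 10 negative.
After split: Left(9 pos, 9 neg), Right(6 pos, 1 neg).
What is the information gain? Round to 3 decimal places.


H(parent) = 0.9710. H(left) = 1.0000, H(right) = 0.5917. Weighted = (18/25)*1.0000 + (7/25)*0.5917 = 0.8857. IG = 0.9710 - 0.8857 = 0.0853, which rounds to 0.085.

0.085


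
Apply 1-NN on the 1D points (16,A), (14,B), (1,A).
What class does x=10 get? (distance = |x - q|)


Distances: |16-10|=6, |14-10|=4, |1-10|=9. 1 nearest: (14,B). Counts: {'B': 1}. Majority class: B.

B


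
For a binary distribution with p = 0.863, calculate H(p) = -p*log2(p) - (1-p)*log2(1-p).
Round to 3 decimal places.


H = -0.863*log2(0.863) - 0.137*log2(0.137) = 0.576.

0.576


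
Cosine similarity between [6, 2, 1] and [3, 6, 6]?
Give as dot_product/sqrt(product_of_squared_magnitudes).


dot = 36. |a|^2 = 41, |b|^2 = 81. cos = 36/sqrt(3321).

36/sqrt(3321)


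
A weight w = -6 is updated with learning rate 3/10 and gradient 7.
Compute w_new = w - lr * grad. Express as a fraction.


w_new = -6 - 3/10 * 7 = -6 - 21/10 = -81/10.

-81/10


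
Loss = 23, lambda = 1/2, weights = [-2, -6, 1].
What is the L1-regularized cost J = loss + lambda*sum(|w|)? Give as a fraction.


L1 norm = sum(|w|) = 9. J = 23 + 1/2 * 9 = 55/2.

55/2


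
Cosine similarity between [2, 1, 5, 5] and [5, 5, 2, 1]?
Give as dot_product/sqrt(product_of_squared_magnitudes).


dot = 30. |a|^2 = 55, |b|^2 = 55. cos = 30/sqrt(3025).

30/sqrt(3025)


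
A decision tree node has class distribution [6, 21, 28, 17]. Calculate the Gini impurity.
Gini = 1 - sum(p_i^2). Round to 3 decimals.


Total = 72. Proportions: 6/72, 21/72, 28/72, 17/72. sum(p_i^2) = 0.2990. Gini = 1 - 0.2990 = 0.7010, which rounds to 0.701.

0.701


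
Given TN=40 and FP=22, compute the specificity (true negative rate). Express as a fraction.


Specificity = TN / (TN + FP) = 40 / 62 = 20/31.

20/31


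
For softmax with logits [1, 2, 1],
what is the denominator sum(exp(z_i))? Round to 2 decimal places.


Denom = e^1=2.7183 + e^2=7.3891 + e^1=2.7183. Sum = 12.8257, which rounds to 12.83.

12.83


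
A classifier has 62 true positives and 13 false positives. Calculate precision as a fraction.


Precision = TP / (TP + FP) = 62 / 75 = 62/75.

62/75


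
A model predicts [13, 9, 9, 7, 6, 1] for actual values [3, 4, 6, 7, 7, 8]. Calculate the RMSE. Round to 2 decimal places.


MSE = 30.6667. RMSE = sqrt(30.6667) = 5.54.

5.54


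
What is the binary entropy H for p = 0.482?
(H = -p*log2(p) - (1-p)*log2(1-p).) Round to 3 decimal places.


H = -0.482*log2(0.482) - 0.518*log2(0.518) = 0.999.

0.999


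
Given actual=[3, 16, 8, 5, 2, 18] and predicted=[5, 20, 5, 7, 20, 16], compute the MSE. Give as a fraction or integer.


MSE = (1/6) * ((3-5)^2=4 + (16-20)^2=16 + (8-5)^2=9 + (5-7)^2=4 + (2-20)^2=324 + (18-16)^2=4). Sum = 361. MSE = 361/6.

361/6


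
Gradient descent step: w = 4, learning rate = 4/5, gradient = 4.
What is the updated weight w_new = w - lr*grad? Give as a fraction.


w_new = 4 - 4/5 * 4 = 4 - 16/5 = 4/5.

4/5


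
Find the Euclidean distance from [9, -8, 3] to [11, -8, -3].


d = sqrt(sum of squared differences). (9-11)^2=4, (-8--8)^2=0, (3--3)^2=36. Sum = 40.

sqrt(40)


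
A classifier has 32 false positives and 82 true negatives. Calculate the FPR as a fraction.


FPR = FP / (FP + TN) = 32 / 114 = 16/57.

16/57


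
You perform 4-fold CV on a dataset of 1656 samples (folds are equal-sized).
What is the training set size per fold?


Each validation fold has 1656/4 = 414 samples. Training set = 1656 - 414 = 1242.

1242


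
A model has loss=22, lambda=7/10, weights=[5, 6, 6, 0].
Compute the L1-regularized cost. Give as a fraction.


L1 norm = sum(|w|) = 17. J = 22 + 7/10 * 17 = 339/10.

339/10


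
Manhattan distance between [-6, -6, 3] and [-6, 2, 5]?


d = sum of absolute differences: |-6--6|=0 + |-6-2|=8 + |3-5|=2 = 10.

10


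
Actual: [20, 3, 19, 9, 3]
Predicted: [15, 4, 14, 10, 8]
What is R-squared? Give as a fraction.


Mean(y) = 54/5. SS_res = 77. SS_tot = 1384/5. R^2 = 1 - 77/(1384/5) = 999/1384.

999/1384


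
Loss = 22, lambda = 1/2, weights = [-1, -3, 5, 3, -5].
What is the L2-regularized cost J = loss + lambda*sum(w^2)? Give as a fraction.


L2 sq norm = sum(w^2) = 69. J = 22 + 1/2 * 69 = 113/2.

113/2


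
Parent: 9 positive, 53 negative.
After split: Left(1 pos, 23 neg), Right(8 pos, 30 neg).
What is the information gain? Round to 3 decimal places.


H(parent) = 0.5976. H(left) = 0.2499, H(right) = 0.7425. Weighted = (24/62)*0.2499 + (38/62)*0.7425 = 0.5518. IG = 0.5976 - 0.5518 = 0.0458, which rounds to 0.046.

0.046


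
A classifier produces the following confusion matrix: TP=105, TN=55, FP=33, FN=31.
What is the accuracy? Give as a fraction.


Accuracy = (TP + TN) / (TP + TN + FP + FN) = (105 + 55) / 224 = 5/7.

5/7


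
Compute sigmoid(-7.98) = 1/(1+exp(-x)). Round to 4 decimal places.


sigma(-7.98) = 1/(1+e^(7.98)) = 1/(1+2921.931064) = 1/2922.931064 = 0.0003.

0.0003


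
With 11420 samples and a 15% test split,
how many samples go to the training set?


Test set = 11420 * 15% = 1713. Training set = 11420 - 1713 = 9707.

9707


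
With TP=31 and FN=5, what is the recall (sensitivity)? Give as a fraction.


Recall = TP / (TP + FN) = 31 / 36 = 31/36.

31/36


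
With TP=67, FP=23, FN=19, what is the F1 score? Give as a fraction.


Precision = 67/90 = 67/90. Recall = 67/86 = 67/86. F1 = 2*P*R/(P+R) = 67/88.

67/88


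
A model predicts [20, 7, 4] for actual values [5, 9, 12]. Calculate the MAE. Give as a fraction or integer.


MAE = (1/3) * (|5-20|=15 + |9-7|=2 + |12-4|=8). Sum = 25. MAE = 25/3.

25/3


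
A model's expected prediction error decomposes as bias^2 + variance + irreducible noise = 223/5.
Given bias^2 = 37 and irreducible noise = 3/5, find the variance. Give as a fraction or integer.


Total error = bias^2 + variance + irreducible noise. So variance = 223/5 - 37 - 3/5 = 7.

7


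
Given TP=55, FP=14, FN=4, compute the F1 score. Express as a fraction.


Precision = 55/69 = 55/69. Recall = 55/59 = 55/59. F1 = 2*P*R/(P+R) = 55/64.

55/64


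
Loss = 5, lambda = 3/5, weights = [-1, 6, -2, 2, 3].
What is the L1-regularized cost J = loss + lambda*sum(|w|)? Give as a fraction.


L1 norm = sum(|w|) = 14. J = 5 + 3/5 * 14 = 67/5.

67/5


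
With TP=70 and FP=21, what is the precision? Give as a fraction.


Precision = TP / (TP + FP) = 70 / 91 = 10/13.

10/13


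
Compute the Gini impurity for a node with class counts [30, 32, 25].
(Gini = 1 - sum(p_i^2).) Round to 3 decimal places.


Total = 87. Proportions: 30/87, 32/87, 25/87. sum(p_i^2) = 0.3368. Gini = 1 - 0.3368 = 0.6632, which rounds to 0.663.

0.663


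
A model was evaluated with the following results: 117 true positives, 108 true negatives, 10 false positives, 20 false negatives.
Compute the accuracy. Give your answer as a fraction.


Accuracy = (TP + TN) / (TP + TN + FP + FN) = (117 + 108) / 255 = 15/17.

15/17


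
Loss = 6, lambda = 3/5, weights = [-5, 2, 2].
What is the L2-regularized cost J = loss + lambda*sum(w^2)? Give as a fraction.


L2 sq norm = sum(w^2) = 33. J = 6 + 3/5 * 33 = 129/5.

129/5


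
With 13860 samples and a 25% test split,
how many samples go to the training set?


Test set = 13860 * 25% = 3465. Training set = 13860 - 3465 = 10395.

10395


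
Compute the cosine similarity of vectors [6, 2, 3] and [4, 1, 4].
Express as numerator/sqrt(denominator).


dot = 38. |a|^2 = 49, |b|^2 = 33. cos = 38/sqrt(1617).

38/sqrt(1617)


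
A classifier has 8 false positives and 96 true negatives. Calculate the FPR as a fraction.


FPR = FP / (FP + TN) = 8 / 104 = 1/13.

1/13


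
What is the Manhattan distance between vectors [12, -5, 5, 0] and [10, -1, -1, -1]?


d = sum of absolute differences: |12-10|=2 + |-5--1|=4 + |5--1|=6 + |0--1|=1 = 13.

13


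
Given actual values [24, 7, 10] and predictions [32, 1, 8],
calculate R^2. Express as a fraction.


Mean(y) = 41/3. SS_res = 104. SS_tot = 494/3. R^2 = 1 - 104/(494/3) = 7/19.

7/19


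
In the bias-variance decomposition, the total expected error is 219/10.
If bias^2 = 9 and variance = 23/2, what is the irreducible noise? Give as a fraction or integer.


Total error = bias^2 + variance + irreducible noise. So irreducible noise = 219/10 - 9 - 23/2 = 7/5.

7/5


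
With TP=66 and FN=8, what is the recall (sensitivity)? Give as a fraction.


Recall = TP / (TP + FN) = 66 / 74 = 33/37.

33/37


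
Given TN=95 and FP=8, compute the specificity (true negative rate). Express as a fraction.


Specificity = TN / (TN + FP) = 95 / 103 = 95/103.

95/103


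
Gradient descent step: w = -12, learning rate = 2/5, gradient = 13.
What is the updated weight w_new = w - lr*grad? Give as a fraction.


w_new = -12 - 2/5 * 13 = -12 - 26/5 = -86/5.

-86/5


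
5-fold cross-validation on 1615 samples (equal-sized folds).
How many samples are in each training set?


Each validation fold has 1615/5 = 323 samples. Training set = 1615 - 323 = 1292.

1292


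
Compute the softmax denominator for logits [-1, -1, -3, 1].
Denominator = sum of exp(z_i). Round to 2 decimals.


Denom = e^-1=0.3679 + e^-1=0.3679 + e^-3=0.0498 + e^1=2.7183. Sum = 3.5039, which rounds to 3.50.

3.50


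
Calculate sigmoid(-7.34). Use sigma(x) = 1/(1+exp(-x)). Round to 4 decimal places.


sigma(-7.34) = 1/(1+e^(7.34)) = 1/(1+1540.712114) = 1/1541.712114 = 0.0006.

0.0006


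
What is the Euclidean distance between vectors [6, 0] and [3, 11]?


d = sqrt(sum of squared differences). (6-3)^2=9, (0-11)^2=121. Sum = 130.

sqrt(130)


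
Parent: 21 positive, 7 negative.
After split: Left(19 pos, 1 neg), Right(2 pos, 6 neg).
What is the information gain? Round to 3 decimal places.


H(parent) = 0.8113. H(left) = 0.2864, H(right) = 0.8113. Weighted = (20/28)*0.2864 + (8/28)*0.8113 = 0.4364. IG = 0.8113 - 0.4364 = 0.3749, which rounds to 0.375.

0.375


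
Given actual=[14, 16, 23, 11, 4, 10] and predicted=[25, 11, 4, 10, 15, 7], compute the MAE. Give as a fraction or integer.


MAE = (1/6) * (|14-25|=11 + |16-11|=5 + |23-4|=19 + |11-10|=1 + |4-15|=11 + |10-7|=3). Sum = 50. MAE = 25/3.

25/3


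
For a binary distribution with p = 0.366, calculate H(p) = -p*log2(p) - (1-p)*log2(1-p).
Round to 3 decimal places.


H = -0.366*log2(0.366) - 0.634*log2(0.634) = 0.948.

0.948


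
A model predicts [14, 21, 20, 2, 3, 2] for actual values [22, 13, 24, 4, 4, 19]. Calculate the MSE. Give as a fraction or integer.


MSE = (1/6) * ((22-14)^2=64 + (13-21)^2=64 + (24-20)^2=16 + (4-2)^2=4 + (4-3)^2=1 + (19-2)^2=289). Sum = 438. MSE = 73.

73


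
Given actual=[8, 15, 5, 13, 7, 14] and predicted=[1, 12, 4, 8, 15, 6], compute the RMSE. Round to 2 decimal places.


MSE = 35.3333. RMSE = sqrt(35.3333) = 5.94.

5.94


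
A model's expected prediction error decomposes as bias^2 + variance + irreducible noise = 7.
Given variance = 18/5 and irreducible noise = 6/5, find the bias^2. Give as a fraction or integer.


Total error = bias^2 + variance + irreducible noise. So bias^2 = 7 - 18/5 - 6/5 = 11/5.

11/5


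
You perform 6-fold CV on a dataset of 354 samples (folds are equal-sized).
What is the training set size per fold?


Each validation fold has 354/6 = 59 samples. Training set = 354 - 59 = 295.

295


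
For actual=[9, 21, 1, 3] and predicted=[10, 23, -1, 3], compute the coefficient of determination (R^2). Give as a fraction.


Mean(y) = 17/2. SS_res = 9. SS_tot = 243. R^2 = 1 - 9/(243) = 26/27.

26/27


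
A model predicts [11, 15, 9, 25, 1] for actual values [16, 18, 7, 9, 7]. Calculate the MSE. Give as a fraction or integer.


MSE = (1/5) * ((16-11)^2=25 + (18-15)^2=9 + (7-9)^2=4 + (9-25)^2=256 + (7-1)^2=36). Sum = 330. MSE = 66.

66


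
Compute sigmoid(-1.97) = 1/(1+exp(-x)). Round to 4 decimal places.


sigma(-1.97) = 1/(1+e^(1.97)) = 1/(1+7.170676) = 1/8.170676 = 0.1224.

0.1224


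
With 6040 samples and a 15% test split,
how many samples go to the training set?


Test set = 6040 * 15% = 906. Training set = 6040 - 906 = 5134.

5134


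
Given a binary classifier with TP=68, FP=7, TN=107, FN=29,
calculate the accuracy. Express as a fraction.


Accuracy = (TP + TN) / (TP + TN + FP + FN) = (68 + 107) / 211 = 175/211.

175/211


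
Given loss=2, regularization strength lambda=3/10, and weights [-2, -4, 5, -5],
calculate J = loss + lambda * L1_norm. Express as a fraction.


L1 norm = sum(|w|) = 16. J = 2 + 3/10 * 16 = 34/5.

34/5


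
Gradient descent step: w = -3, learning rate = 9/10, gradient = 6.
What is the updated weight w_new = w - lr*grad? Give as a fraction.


w_new = -3 - 9/10 * 6 = -3 - 27/5 = -42/5.

-42/5


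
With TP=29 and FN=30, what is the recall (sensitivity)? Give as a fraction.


Recall = TP / (TP + FN) = 29 / 59 = 29/59.

29/59


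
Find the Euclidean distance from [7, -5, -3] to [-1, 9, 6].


d = sqrt(sum of squared differences). (7--1)^2=64, (-5-9)^2=196, (-3-6)^2=81. Sum = 341.

sqrt(341)


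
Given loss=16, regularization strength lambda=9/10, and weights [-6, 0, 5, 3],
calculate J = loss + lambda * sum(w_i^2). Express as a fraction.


L2 sq norm = sum(w^2) = 70. J = 16 + 9/10 * 70 = 79.

79


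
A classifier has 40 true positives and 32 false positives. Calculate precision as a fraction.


Precision = TP / (TP + FP) = 40 / 72 = 5/9.

5/9


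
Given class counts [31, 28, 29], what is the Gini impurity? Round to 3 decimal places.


Total = 88. Proportions: 31/88, 28/88, 29/88. sum(p_i^2) = 0.3339. Gini = 1 - 0.3339 = 0.6661, which rounds to 0.666.

0.666


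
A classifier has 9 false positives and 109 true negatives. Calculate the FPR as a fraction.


FPR = FP / (FP + TN) = 9 / 118 = 9/118.

9/118


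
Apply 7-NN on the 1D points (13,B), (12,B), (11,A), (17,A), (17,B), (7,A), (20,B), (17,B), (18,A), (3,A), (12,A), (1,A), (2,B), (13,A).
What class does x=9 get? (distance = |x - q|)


Distances: |13-9|=4, |12-9|=3, |11-9|=2, |17-9|=8, |17-9|=8, |7-9|=2, |20-9|=11, |17-9|=8, |18-9|=9, |3-9|=6, |12-9|=3, |1-9|=8, |2-9|=7, |13-9|=4. 7 nearest: (11,A), (7,A), (12,A), (12,B), (13,A), (13,B), (3,A). Counts: {'A': 5, 'B': 2}. Majority class: A.

A


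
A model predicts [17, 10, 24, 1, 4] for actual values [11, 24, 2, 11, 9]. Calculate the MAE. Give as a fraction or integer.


MAE = (1/5) * (|11-17|=6 + |24-10|=14 + |2-24|=22 + |11-1|=10 + |9-4|=5). Sum = 57. MAE = 57/5.

57/5


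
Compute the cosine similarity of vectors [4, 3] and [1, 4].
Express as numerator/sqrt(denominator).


dot = 16. |a|^2 = 25, |b|^2 = 17. cos = 16/sqrt(425).

16/sqrt(425)


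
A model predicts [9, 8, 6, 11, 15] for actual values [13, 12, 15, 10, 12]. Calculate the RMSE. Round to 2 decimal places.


MSE = 24.6000. RMSE = sqrt(24.6000) = 4.96.

4.96


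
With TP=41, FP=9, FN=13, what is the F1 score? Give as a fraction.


Precision = 41/50 = 41/50. Recall = 41/54 = 41/54. F1 = 2*P*R/(P+R) = 41/52.

41/52


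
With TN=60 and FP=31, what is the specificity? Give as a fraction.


Specificity = TN / (TN + FP) = 60 / 91 = 60/91.

60/91


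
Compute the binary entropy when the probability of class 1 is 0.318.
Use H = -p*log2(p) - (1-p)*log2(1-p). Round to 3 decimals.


H = -0.318*log2(0.318) - 0.682*log2(0.682) = 0.902.

0.902


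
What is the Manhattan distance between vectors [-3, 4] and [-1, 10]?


d = sum of absolute differences: |-3--1|=2 + |4-10|=6 = 8.

8


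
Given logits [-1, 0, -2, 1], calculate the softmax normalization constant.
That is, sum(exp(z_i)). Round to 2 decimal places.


Denom = e^-1=0.3679 + e^0=1.0000 + e^-2=0.1353 + e^1=2.7183. Sum = 4.2215, which rounds to 4.22.

4.22


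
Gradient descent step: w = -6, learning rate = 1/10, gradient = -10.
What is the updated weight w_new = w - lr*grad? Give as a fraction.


w_new = -6 - 1/10 * -10 = -6 - -1 = -5.

-5


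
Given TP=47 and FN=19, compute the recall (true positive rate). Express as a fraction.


Recall = TP / (TP + FN) = 47 / 66 = 47/66.

47/66


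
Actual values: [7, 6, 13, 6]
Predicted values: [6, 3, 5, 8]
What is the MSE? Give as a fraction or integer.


MSE = (1/4) * ((7-6)^2=1 + (6-3)^2=9 + (13-5)^2=64 + (6-8)^2=4). Sum = 78. MSE = 39/2.

39/2


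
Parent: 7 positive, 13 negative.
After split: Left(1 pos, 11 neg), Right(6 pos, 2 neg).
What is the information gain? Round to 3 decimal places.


H(parent) = 0.9341. H(left) = 0.4138, H(right) = 0.8113. Weighted = (12/20)*0.4138 + (8/20)*0.8113 = 0.5728. IG = 0.9341 - 0.5728 = 0.3613, which rounds to 0.361.

0.361


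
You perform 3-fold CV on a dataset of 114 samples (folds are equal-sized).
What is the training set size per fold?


Each validation fold has 114/3 = 38 samples. Training set = 114 - 38 = 76.

76


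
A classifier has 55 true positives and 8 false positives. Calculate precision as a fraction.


Precision = TP / (TP + FP) = 55 / 63 = 55/63.

55/63


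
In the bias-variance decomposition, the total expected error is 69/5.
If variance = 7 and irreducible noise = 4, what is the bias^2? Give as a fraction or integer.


Total error = bias^2 + variance + irreducible noise. So bias^2 = 69/5 - 7 - 4 = 14/5.

14/5


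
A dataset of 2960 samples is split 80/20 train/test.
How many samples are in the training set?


Test set = 2960 * 20% = 592. Training set = 2960 - 592 = 2368.

2368


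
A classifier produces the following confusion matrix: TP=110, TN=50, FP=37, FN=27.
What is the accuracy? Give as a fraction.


Accuracy = (TP + TN) / (TP + TN + FP + FN) = (110 + 50) / 224 = 5/7.

5/7


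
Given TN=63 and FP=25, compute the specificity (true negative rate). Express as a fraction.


Specificity = TN / (TN + FP) = 63 / 88 = 63/88.

63/88


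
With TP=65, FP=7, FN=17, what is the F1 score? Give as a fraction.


Precision = 65/72 = 65/72. Recall = 65/82 = 65/82. F1 = 2*P*R/(P+R) = 65/77.

65/77


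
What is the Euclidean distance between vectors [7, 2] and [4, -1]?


d = sqrt(sum of squared differences). (7-4)^2=9, (2--1)^2=9. Sum = 18.

sqrt(18)


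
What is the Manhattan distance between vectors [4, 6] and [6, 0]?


d = sum of absolute differences: |4-6|=2 + |6-0|=6 = 8.

8


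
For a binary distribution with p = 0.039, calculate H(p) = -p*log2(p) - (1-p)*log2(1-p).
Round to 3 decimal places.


H = -0.039*log2(0.039) - 0.961*log2(0.961) = 0.238.

0.238


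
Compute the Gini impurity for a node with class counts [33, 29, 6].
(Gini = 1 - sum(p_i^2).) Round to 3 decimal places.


Total = 68. Proportions: 33/68, 29/68, 6/68. sum(p_i^2) = 0.4252. Gini = 1 - 0.4252 = 0.5748, which rounds to 0.575.

0.575


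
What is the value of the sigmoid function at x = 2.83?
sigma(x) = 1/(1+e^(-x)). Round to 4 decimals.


sigma(2.83) = 1/(1+e^(-2.83)) = 1/(1+0.059013) = 1/1.059013 = 0.9443.

0.9443


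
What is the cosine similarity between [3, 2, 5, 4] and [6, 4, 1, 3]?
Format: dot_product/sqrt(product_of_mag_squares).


dot = 43. |a|^2 = 54, |b|^2 = 62. cos = 43/sqrt(3348).

43/sqrt(3348)


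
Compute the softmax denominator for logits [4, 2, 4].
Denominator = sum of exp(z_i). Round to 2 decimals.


Denom = e^4=54.5982 + e^2=7.3891 + e^4=54.5982. Sum = 116.5855, which rounds to 116.59.

116.59


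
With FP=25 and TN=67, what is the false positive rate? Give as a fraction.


FPR = FP / (FP + TN) = 25 / 92 = 25/92.

25/92


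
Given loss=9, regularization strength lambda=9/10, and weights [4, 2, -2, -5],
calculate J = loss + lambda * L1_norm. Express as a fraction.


L1 norm = sum(|w|) = 13. J = 9 + 9/10 * 13 = 207/10.

207/10


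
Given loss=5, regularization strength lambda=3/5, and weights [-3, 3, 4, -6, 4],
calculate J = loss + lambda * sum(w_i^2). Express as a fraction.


L2 sq norm = sum(w^2) = 86. J = 5 + 3/5 * 86 = 283/5.

283/5


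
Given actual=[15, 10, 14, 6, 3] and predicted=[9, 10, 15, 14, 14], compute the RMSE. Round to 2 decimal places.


MSE = 44.4000. RMSE = sqrt(44.4000) = 6.66.

6.66


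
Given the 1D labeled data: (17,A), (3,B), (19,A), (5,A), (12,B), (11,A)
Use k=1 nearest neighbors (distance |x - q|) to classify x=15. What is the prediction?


Distances: |17-15|=2, |3-15|=12, |19-15|=4, |5-15|=10, |12-15|=3, |11-15|=4. 1 nearest: (17,A). Counts: {'A': 1}. Majority class: A.

A


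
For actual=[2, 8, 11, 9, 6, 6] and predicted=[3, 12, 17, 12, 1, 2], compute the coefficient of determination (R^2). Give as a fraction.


Mean(y) = 7. SS_res = 103. SS_tot = 48. R^2 = 1 - 103/(48) = -55/48.

-55/48


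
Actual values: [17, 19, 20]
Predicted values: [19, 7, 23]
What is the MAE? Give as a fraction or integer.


MAE = (1/3) * (|17-19|=2 + |19-7|=12 + |20-23|=3). Sum = 17. MAE = 17/3.

17/3


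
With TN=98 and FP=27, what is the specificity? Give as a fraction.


Specificity = TN / (TN + FP) = 98 / 125 = 98/125.

98/125


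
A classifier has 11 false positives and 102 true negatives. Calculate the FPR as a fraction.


FPR = FP / (FP + TN) = 11 / 113 = 11/113.

11/113


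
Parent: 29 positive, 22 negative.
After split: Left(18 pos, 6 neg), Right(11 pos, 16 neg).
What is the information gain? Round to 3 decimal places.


H(parent) = 0.9864. H(left) = 0.8113, H(right) = 0.9751. Weighted = (24/51)*0.8113 + (27/51)*0.9751 = 0.8980. IG = 0.9864 - 0.8980 = 0.0884, which rounds to 0.088.

0.088


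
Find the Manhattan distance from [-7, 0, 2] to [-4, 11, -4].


d = sum of absolute differences: |-7--4|=3 + |0-11|=11 + |2--4|=6 = 20.

20


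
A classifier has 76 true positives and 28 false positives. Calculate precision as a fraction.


Precision = TP / (TP + FP) = 76 / 104 = 19/26.

19/26


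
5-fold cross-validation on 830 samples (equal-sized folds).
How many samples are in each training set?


Each validation fold has 830/5 = 166 samples. Training set = 830 - 166 = 664.

664


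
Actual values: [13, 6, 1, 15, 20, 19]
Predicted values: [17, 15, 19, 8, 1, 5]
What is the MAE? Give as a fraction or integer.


MAE = (1/6) * (|13-17|=4 + |6-15|=9 + |1-19|=18 + |15-8|=7 + |20-1|=19 + |19-5|=14). Sum = 71. MAE = 71/6.

71/6


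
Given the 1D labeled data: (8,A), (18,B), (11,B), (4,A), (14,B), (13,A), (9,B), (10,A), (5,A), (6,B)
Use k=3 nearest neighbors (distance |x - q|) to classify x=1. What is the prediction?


Distances: |8-1|=7, |18-1|=17, |11-1|=10, |4-1|=3, |14-1|=13, |13-1|=12, |9-1|=8, |10-1|=9, |5-1|=4, |6-1|=5. 3 nearest: (4,A), (5,A), (6,B). Counts: {'A': 2, 'B': 1}. Majority class: A.

A


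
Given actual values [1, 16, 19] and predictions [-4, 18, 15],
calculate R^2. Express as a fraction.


Mean(y) = 12. SS_res = 45. SS_tot = 186. R^2 = 1 - 45/(186) = 47/62.

47/62


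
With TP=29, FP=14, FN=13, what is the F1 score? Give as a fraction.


Precision = 29/43 = 29/43. Recall = 29/42 = 29/42. F1 = 2*P*R/(P+R) = 58/85.

58/85


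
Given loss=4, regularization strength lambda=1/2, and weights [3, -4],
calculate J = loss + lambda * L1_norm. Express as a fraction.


L1 norm = sum(|w|) = 7. J = 4 + 1/2 * 7 = 15/2.

15/2


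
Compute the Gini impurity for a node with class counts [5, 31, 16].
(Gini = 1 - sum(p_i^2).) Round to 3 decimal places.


Total = 52. Proportions: 5/52, 31/52, 16/52. sum(p_i^2) = 0.4593. Gini = 1 - 0.4593 = 0.5407, which rounds to 0.541.

0.541


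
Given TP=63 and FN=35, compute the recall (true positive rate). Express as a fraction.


Recall = TP / (TP + FN) = 63 / 98 = 9/14.

9/14


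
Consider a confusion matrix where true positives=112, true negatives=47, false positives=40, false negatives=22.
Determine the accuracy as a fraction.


Accuracy = (TP + TN) / (TP + TN + FP + FN) = (112 + 47) / 221 = 159/221.

159/221


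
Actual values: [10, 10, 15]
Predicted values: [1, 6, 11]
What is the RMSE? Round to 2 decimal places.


MSE = 37.6667. RMSE = sqrt(37.6667) = 6.14.

6.14


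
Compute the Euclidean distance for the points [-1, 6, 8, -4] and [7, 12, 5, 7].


d = sqrt(sum of squared differences). (-1-7)^2=64, (6-12)^2=36, (8-5)^2=9, (-4-7)^2=121. Sum = 230.

sqrt(230)


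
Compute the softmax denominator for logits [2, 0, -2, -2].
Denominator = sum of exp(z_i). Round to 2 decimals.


Denom = e^2=7.3891 + e^0=1.0000 + e^-2=0.1353 + e^-2=0.1353. Sum = 8.6597, which rounds to 8.66.

8.66


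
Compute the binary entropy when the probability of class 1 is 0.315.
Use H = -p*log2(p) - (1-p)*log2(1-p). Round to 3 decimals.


H = -0.315*log2(0.315) - 0.685*log2(0.685) = 0.899.

0.899


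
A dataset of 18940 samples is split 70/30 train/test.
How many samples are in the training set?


Test set = 18940 * 30% = 5682. Training set = 18940 - 5682 = 13258.

13258


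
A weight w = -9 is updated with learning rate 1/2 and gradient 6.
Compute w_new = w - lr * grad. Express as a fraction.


w_new = -9 - 1/2 * 6 = -9 - 3 = -12.

-12


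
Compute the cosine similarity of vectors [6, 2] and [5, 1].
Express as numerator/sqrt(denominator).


dot = 32. |a|^2 = 40, |b|^2 = 26. cos = 32/sqrt(1040).

32/sqrt(1040)


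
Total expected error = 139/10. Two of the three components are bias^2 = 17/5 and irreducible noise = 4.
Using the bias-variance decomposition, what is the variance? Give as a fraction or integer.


Total error = bias^2 + variance + irreducible noise. So variance = 139/10 - 17/5 - 4 = 13/2.

13/2


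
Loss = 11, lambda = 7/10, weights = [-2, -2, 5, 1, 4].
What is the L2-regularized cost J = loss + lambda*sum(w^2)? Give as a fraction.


L2 sq norm = sum(w^2) = 50. J = 11 + 7/10 * 50 = 46.

46


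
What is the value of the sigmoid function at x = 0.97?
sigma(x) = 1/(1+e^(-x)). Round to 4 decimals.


sigma(0.97) = 1/(1+e^(-0.97)) = 1/(1+0.379083) = 1/1.379083 = 0.7251.

0.7251


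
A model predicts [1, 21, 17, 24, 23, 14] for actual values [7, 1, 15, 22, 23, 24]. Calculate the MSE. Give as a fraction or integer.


MSE = (1/6) * ((7-1)^2=36 + (1-21)^2=400 + (15-17)^2=4 + (22-24)^2=4 + (23-23)^2=0 + (24-14)^2=100). Sum = 544. MSE = 272/3.

272/3


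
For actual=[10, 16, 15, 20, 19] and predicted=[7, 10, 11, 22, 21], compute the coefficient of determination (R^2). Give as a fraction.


Mean(y) = 16. SS_res = 69. SS_tot = 62. R^2 = 1 - 69/(62) = -7/62.

-7/62


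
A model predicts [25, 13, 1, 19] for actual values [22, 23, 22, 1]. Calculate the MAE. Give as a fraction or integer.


MAE = (1/4) * (|22-25|=3 + |23-13|=10 + |22-1|=21 + |1-19|=18). Sum = 52. MAE = 13.

13


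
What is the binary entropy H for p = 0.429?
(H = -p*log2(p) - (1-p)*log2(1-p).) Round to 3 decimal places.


H = -0.429*log2(0.429) - 0.571*log2(0.571) = 0.985.

0.985


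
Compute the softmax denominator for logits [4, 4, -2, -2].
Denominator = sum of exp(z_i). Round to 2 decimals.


Denom = e^4=54.5982 + e^4=54.5982 + e^-2=0.1353 + e^-2=0.1353. Sum = 109.4670, which rounds to 109.47.

109.47


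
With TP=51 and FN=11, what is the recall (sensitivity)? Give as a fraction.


Recall = TP / (TP + FN) = 51 / 62 = 51/62.

51/62


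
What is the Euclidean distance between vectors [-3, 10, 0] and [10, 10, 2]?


d = sqrt(sum of squared differences). (-3-10)^2=169, (10-10)^2=0, (0-2)^2=4. Sum = 173.

sqrt(173)
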